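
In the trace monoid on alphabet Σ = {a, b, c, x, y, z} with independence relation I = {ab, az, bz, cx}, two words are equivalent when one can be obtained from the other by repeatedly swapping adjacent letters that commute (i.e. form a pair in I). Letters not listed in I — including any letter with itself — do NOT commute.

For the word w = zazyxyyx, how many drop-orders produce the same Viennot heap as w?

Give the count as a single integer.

#0=z has no predecessor
#1=a has no predecessor
#2=z depends on [0:z]
#3=y depends on [1:a, 2:z]
#4=x depends on [3:y]
#5=y depends on [4:x]
#6=y depends on [5:y]
#7=x depends on [6:y]
sources: [0:z, 1:a]
N(rest) = Σ N(rest − s) over sources s of rest; N(one piece) = 1:
  size 1 → [7]=1
  size 2 → [6,7]=1
  size 3 → [5,6,7]=1
  size 4 → [4,5,6,7]=1
  size 5 → [3,4,5,6,7]=1
  size 6 → [1,3,4,5,6,7]=1  [2,3,4,5,6,7]=1
  first=0(z) contributes 2
  first=1(a) contributes 1
|[w]| = 3

3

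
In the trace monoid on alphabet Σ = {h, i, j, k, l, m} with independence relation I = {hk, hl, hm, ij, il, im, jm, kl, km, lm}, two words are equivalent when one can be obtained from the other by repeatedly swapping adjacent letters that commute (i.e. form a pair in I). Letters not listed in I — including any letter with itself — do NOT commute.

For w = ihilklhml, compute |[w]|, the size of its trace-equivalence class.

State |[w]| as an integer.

1008

0(i) covers ∅
1(h) covers 0:i
2(i) covers 1:h
3(l) covers ∅
4(k) covers 2:i
5(l) covers 3:l
6(h) covers 2:i
7(m) covers ∅
8(l) covers 5:l
floor of heap: 0:i, 3:l, 7:m
completions by unplaced set U, small U first (add the entries for U minus each lowest piece of U):
  |U|=1: {4}:1  {6}:1  {7}:1  {8}:1
  |U|=2: {4,6}:2  {4,7}:2  {4,8}:2  {5,8}:1  {6,7}:2  {6,8}:2  {7,8}:2
  |U|=3: {2,4,6}:2  {3,5,8}:1  {4,5,8}:3  {4,6,7}:6  {4,6,8}:6  {4,7,8}:6  {5,6,8}:3  {5,7,8}:3  {6,7,8}:6
  |U|=4: {1,2,4,6}:2  {2,4,6,7}:8  {2,4,6,8}:8  {3,4,5,8}:4  {3,5,6,8}:4  {3,5,7,8}:4  {4,5,6,8}:12  {4,5,7,8}:12  {4,6,7,8}:24  {5,6,7,8}:12
  |U|=5: {0,1,2,4,6}:2  {1,2,4,6,7}:10  {1,2,4,6,8}:10  {2,4,5,6,8}:20  {2,4,6,7,8}:40  {3,4,5,6,8}:20  {3,4,5,7,8}:20  {3,5,6,7,8}:20  {4,5,6,7,8}:60
  |U|=6: {0,1,2,4,6,7}:12  {0,1,2,4,6,8}:12  {1,2,4,5,6,8}:30  {1,2,4,6,7,8}:60  {2,3,4,5,6,8}:40  {2,4,5,6,7,8}:120  {3,4,5,6,7,8}:120
  |U|=7: {0,1,2,4,5,6,8}:42  {0,1,2,4,6,7,8}:84  {1,2,3,4,5,6,8}:70  {1,2,4,5,6,7,8}:210  {2,3,4,5,6,7,8}:280
  start at 0(i): 560
  start at 3(l): 336
  start at 7(m): 112
sum over floor = 1008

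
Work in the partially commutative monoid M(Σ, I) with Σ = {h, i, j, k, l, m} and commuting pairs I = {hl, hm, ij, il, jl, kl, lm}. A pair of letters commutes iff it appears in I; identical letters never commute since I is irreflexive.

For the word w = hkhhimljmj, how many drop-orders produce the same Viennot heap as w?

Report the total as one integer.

10

piece 0:h — minimal
piece 1:k rests on {0:h}
piece 2:h rests on {1:k}
piece 3:h rests on {2:h}
piece 4:i rests on {3:h}
piece 5:m rests on {4:i}
piece 6:l — minimal
piece 7:j rests on {5:m}
piece 8:m rests on {7:j}
piece 9:j rests on {8:m}
minimal pieces: {0:h, 6:l}
ways to finish when only these pieces remain (= sum over removing one remaining piece with nothing left below it):
  1 left: {6}→1  {9}→1
  2 left: {6,9}→2  {8,9}→1
  3 left: {6,8,9}→3  {7,8,9}→1
  4 left: {5,7,8,9}→1  {6,7,8,9}→4
  5 left: {4,5,7,8,9}→1  {5,6,7,8,9}→5
  6 left: {3,4,5,7,8,9}→1  {4,5,6,7,8,9}→6
  7 left: {2,3,4,5,7,8,9}→1  {3,4,5,6,7,8,9}→7
  8 left: {1,2,3,4,5,7,8,9}→1  {2,3,4,5,6,7,8,9}→8
  placing 0:h first → 9 extensions
  placing 6:l first → 1 extensions
total linear extensions = 10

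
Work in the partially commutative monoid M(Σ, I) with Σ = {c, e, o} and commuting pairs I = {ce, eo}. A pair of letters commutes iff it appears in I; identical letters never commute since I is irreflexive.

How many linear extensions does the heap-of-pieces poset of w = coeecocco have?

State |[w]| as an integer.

0(c) covers ∅
1(o) covers 0:c
2(e) covers ∅
3(e) covers 2:e
4(c) covers 1:o
5(o) covers 4:c
6(c) covers 5:o
7(c) covers 6:c
8(o) covers 7:c
floor of heap: 0:c, 2:e
completions by unplaced set U, small U first (add the entries for U minus each lowest piece of U):
  |U|=1: {3}:1  {8}:1
  |U|=2: {2,3}:1  {3,8}:2  {7,8}:1
  |U|=3: {2,3,8}:3  {3,7,8}:3  {6,7,8}:1
  |U|=4: {2,3,7,8}:6  {3,6,7,8}:4  {5,6,7,8}:1
  |U|=5: {2,3,6,7,8}:10  {3,5,6,7,8}:5  {4,5,6,7,8}:1
  |U|=6: {1,4,5,6,7,8}:1  {2,3,5,6,7,8}:15  {3,4,5,6,7,8}:6
  |U|=7: {0,1,4,5,6,7,8}:1  {1,3,4,5,6,7,8}:7  {2,3,4,5,6,7,8}:21
  start at 0(c): 28
  start at 2(e): 8
sum over floor = 36

36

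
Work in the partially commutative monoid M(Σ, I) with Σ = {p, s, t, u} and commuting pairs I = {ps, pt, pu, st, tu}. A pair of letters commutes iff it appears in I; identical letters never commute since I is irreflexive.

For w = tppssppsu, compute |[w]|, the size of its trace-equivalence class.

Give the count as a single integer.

#0=t has no predecessor
#1=p has no predecessor
#2=p depends on [1:p]
#3=s has no predecessor
#4=s depends on [3:s]
#5=p depends on [2:p]
#6=p depends on [5:p]
#7=s depends on [4:s]
#8=u depends on [7:s]
sources: [0:t, 1:p, 3:s]
N(rest) = Σ N(rest − s) over sources s of rest; N(one piece) = 1:
  size 1 → [0]=1  [6]=1  [8]=1
  size 2 → [0,6]=2  [0,8]=2  [5,6]=1  [6,8]=2  [7,8]=1
  size 3 → [0,5,6]=3  [0,6,8]=6  [0,7,8]=3  [2,5,6]=1  [4,7,8]=1  [5,6,8]=3  [6,7,8]=3
  size 4 → [0,2,5,6]=4  [0,4,7,8]=4  [0,5,6,8]=12  [0,6,7,8]=12  [1,2,5,6]=1  [2,5,6,8]=4  [3,4,7,8]=1  [4,6,7,8]=4  [5,6,7,8]=6
  size 5 → [0,1,2,5,6]=5  [0,2,5,6,8]=20  [0,3,4,7,8]=5  [0,4,6,7,8]=20  [0,5,6,7,8]=30  [1,2,5,6,8]=5  [2,5,6,7,8]=10  [3,4,6,7,8]=5  [4,5,6,7,8]=10
  size 6 → [0,1,2,5,6,8]=30  [0,2,5,6,7,8]=60  [0,3,4,6,7,8]=30  [0,4,5,6,7,8]=60  [1,2,5,6,7,8]=15  [2,4,5,6,7,8]=20  [3,4,5,6,7,8]=15
  size 7 → [0,1,2,5,6,7,8]=105  [0,2,4,5,6,7,8]=140  [0,3,4,5,6,7,8]=105  [1,2,4,5,6,7,8]=35  [2,3,4,5,6,7,8]=35
  first=0(t) contributes 70
  first=1(p) contributes 280
  first=3(s) contributes 280
|[w]| = 630

630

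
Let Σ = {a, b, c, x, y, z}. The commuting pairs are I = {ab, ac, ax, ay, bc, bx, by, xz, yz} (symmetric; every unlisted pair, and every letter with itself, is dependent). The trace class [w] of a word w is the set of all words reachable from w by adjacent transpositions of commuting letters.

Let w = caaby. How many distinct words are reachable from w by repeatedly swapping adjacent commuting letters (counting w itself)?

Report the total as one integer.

30

piece 0:c — minimal
piece 1:a — minimal
piece 2:a rests on {1:a}
piece 3:b — minimal
piece 4:y rests on {0:c}
minimal pieces: {0:c, 1:a, 3:b}
ways to finish when only these pieces remain (= sum over removing one remaining piece with nothing left below it):
  1 left: {2}→1  {3}→1  {4}→1
  2 left: {0,4}→1  {1,2}→1  {2,3}→2  {2,4}→2  {3,4}→2
  3 left: {0,2,4}→3  {0,3,4}→3  {1,2,3}→3  {1,2,4}→3  {2,3,4}→6
  placing 0:c first → 12 extensions
  placing 1:a first → 12 extensions
  placing 3:b first → 6 extensions
total linear extensions = 30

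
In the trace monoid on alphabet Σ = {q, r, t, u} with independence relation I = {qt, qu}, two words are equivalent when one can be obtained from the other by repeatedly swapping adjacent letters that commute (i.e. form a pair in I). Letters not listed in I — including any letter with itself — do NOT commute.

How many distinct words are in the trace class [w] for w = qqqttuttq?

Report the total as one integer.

126

0(q) covers ∅
1(q) covers 0:q
2(q) covers 1:q
3(t) covers ∅
4(t) covers 3:t
5(u) covers 4:t
6(t) covers 5:u
7(t) covers 6:t
8(q) covers 2:q
floor of heap: 0:q, 3:t
completions by unplaced set U, small U first (add the entries for U minus each lowest piece of U):
  |U|=1: {7}:1  {8}:1
  |U|=2: {2,8}:1  {6,7}:1  {7,8}:2
  |U|=3: {1,2,8}:1  {2,7,8}:3  {5,6,7}:1  {6,7,8}:3
  |U|=4: {0,1,2,8}:1  {1,2,7,8}:4  {2,6,7,8}:6  {4,5,6,7}:1  {5,6,7,8}:4
  |U|=5: {0,1,2,7,8}:5  {1,2,6,7,8}:10  {2,5,6,7,8}:10  {3,4,5,6,7}:1  {4,5,6,7,8}:5
  |U|=6: {0,1,2,6,7,8}:15  {1,2,5,6,7,8}:20  {2,4,5,6,7,8}:15  {3,4,5,6,7,8}:6
  |U|=7: {0,1,2,5,6,7,8}:35  {1,2,4,5,6,7,8}:35  {2,3,4,5,6,7,8}:21
  start at 0(q): 56
  start at 3(t): 70
sum over floor = 126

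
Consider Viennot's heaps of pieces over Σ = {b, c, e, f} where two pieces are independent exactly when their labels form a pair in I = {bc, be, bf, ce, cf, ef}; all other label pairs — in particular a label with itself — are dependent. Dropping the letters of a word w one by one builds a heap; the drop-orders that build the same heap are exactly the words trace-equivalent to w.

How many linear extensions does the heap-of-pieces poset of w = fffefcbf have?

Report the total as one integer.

336

piece 0:f — minimal
piece 1:f rests on {0:f}
piece 2:f rests on {1:f}
piece 3:e — minimal
piece 4:f rests on {2:f}
piece 5:c — minimal
piece 6:b — minimal
piece 7:f rests on {4:f}
minimal pieces: {0:f, 3:e, 5:c, 6:b}
ways to finish when only these pieces remain (= sum over removing one remaining piece with nothing left below it):
  1 left: {3}→1  {5}→1  {6}→1  {7}→1
  2 left: {3,5}→2  {3,6}→2  {3,7}→2  {4,7}→1  {5,6}→2  {5,7}→2  {6,7}→2
  3 left: {2,4,7}→1  {3,4,7}→3  {3,5,6}→6  {3,5,7}→6  {3,6,7}→6  {4,5,7}→3  {4,6,7}→3  {5,6,7}→6
  4 left: {1,2,4,7}→1  {2,3,4,7}→4  {2,4,5,7}→4  {2,4,6,7}→4  {3,4,5,7}→12  {3,4,6,7}→12  {3,5,6,7}→24  {4,5,6,7}→12
  5 left: {0,1,2,4,7}→1  {1,2,3,4,7}→5  {1,2,4,5,7}→5  {1,2,4,6,7}→5  {2,3,4,5,7}→20  {2,3,4,6,7}→20  {2,4,5,6,7}→20  {3,4,5,6,7}→60
  6 left: {0,1,2,3,4,7}→6  {0,1,2,4,5,7}→6  {0,1,2,4,6,7}→6  {1,2,3,4,5,7}→30  {1,2,3,4,6,7}→30  {1,2,4,5,6,7}→30  {2,3,4,5,6,7}→120
  placing 0:f first → 210 extensions
  placing 3:e first → 42 extensions
  placing 5:c first → 42 extensions
  placing 6:b first → 42 extensions
total linear extensions = 336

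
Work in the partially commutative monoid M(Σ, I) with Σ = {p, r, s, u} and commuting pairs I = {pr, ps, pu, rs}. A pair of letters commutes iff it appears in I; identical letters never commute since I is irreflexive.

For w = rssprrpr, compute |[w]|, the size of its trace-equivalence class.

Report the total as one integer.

drop 0:r onto floor
drop 1:s onto floor
drop 2:s onto {1:s}
drop 3:p onto floor
drop 4:r onto {0:r}
drop 5:r onto {4:r}
drop 6:p onto {3:p}
drop 7:r onto {5:r}
ground layer = {0:r, 1:s, 3:p}
drop-orders for the pieces not yet dropped (sum over which currently-grounded one goes next):
  1 to go: {2} 1  {6} 1  {7} 1
  2 to go: {1,2} 1  {2,6} 2  {2,7} 2  {3,6} 1  {5,7} 1  {6,7} 2
  3 to go: {1,2,6} 3  {1,2,7} 3  {2,3,6} 3  {2,5,7} 3  {2,6,7} 6  {3,6,7} 3  {4,5,7} 1  {5,6,7} 3
  4 to go: {0,4,5,7} 1  {1,2,3,6} 6  {1,2,5,7} 6  {1,2,6,7} 12  {2,3,6,7} 12  {2,4,5,7} 4  {2,5,6,7} 12  {3,5,6,7} 6  {4,5,6,7} 4
  5 to go: {0,2,4,5,7} 5  {0,4,5,6,7} 5  {1,2,3,6,7} 30  {1,2,4,5,7} 10  {1,2,5,6,7} 30  {2,3,5,6,7} 30  {2,4,5,6,7} 20  {3,4,5,6,7} 10
  6 to go: {0,1,2,4,5,7} 15  {0,2,4,5,6,7} 30  {0,3,4,5,6,7} 15  {1,2,3,5,6,7} 90  {1,2,4,5,6,7} 60  {2,3,4,5,6,7} 60
  if 0:r drops first: 210 orders
  if 1:s drops first: 105 orders
  if 3:p drops first: 105 orders
heap linearizations: 420

420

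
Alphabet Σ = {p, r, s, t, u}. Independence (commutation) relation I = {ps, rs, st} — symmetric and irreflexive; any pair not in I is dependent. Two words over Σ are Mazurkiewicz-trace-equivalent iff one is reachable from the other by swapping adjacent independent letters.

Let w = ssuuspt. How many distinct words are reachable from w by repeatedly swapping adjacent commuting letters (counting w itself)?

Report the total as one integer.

3

#0=s has no predecessor
#1=s depends on [0:s]
#2=u depends on [1:s]
#3=u depends on [2:u]
#4=s depends on [3:u]
#5=p depends on [3:u]
#6=t depends on [5:p]
sources: [0:s]
N(rest) = Σ N(rest − s) over sources s of rest; N(one piece) = 1:
  size 1 → [4]=1  [6]=1
  size 2 → [4,6]=2  [5,6]=1
  size 3 → [4,5,6]=3
  size 4 → [3,4,5,6]=3
  size 5 → [2,3,4,5,6]=3
  first=0(s) contributes 3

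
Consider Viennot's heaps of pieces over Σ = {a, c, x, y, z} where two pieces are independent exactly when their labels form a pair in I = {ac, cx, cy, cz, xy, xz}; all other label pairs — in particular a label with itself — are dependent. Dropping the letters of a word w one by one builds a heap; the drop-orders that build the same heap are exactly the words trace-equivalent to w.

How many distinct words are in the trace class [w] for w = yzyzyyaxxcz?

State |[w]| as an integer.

33

piece 0:y — minimal
piece 1:z rests on {0:y}
piece 2:y rests on {1:z}
piece 3:z rests on {2:y}
piece 4:y rests on {3:z}
piece 5:y rests on {4:y}
piece 6:a rests on {5:y}
piece 7:x rests on {6:a}
piece 8:x rests on {7:x}
piece 9:c — minimal
piece 10:z rests on {6:a}
minimal pieces: {0:y, 9:c}
ways to finish when only these pieces remain (= sum over removing one remaining piece with nothing left below it):
  1 left: {8}→1  {9}→1  {10}→1
  2 left: {7,8}→1  {8,9}→2  {8,10}→2  {9,10}→2
  3 left: {7,8,9}→3  {7,8,10}→3  {8,9,10}→6
  4 left: {6,7,8,10}→3  {7,8,9,10}→12
  5 left: {5,6,7,8,10}→3  {6,7,8,9,10}→15
  6 left: {4,5,6,7,8,10}→3  {5,6,7,8,9,10}→18
  7 left: {3,4,5,6,7,8,10}→3  {4,5,6,7,8,9,10}→21
  8 left: {2,3,4,5,6,7,8,10}→3  {3,4,5,6,7,8,9,10}→24
  9 left: {1,2,3,4,5,6,7,8,10}→3  {2,3,4,5,6,7,8,9,10}→27
  placing 0:y first → 30 extensions
  placing 9:c first → 3 extensions
total linear extensions = 33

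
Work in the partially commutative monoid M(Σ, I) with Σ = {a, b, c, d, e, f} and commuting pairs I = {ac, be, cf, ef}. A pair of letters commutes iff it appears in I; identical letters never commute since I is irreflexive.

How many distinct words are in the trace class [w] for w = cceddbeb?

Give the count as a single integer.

3

0(c) covers ∅
1(c) covers 0:c
2(e) covers 1:c
3(d) covers 2:e
4(d) covers 3:d
5(b) covers 4:d
6(e) covers 4:d
7(b) covers 5:b
floor of heap: 0:c
completions by unplaced set U, small U first (add the entries for U minus each lowest piece of U):
  |U|=1: {6}:1  {7}:1
  |U|=2: {5,7}:1  {6,7}:2
  |U|=3: {5,6,7}:3
  |U|=4: {4,5,6,7}:3
  |U|=5: {3,4,5,6,7}:3
  |U|=6: {2,3,4,5,6,7}:3
  start at 0(c): 3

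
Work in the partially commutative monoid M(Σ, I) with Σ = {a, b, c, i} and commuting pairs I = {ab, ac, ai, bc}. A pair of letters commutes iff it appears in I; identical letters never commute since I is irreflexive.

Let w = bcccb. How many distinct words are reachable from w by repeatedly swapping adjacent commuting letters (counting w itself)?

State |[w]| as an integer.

0(b) covers ∅
1(c) covers ∅
2(c) covers 1:c
3(c) covers 2:c
4(b) covers 0:b
floor of heap: 0:b, 1:c
completions by unplaced set U, small U first (add the entries for U minus each lowest piece of U):
  |U|=1: {3}:1  {4}:1
  |U|=2: {0,4}:1  {2,3}:1  {3,4}:2
  |U|=3: {0,3,4}:3  {1,2,3}:1  {2,3,4}:3
  start at 0(b): 4
  start at 1(c): 6
sum over floor = 10

10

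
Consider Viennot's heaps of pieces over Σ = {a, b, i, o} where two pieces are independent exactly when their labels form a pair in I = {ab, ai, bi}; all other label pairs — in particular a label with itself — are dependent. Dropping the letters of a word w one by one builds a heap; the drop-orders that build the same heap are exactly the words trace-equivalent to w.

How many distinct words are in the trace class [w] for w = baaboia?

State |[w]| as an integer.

12

0(b) covers ∅
1(a) covers ∅
2(a) covers 1:a
3(b) covers 0:b
4(o) covers 2:a, 3:b
5(i) covers 4:o
6(a) covers 4:o
floor of heap: 0:b, 1:a
completions by unplaced set U, small U first (add the entries for U minus each lowest piece of U):
  |U|=1: {5}:1  {6}:1
  |U|=2: {5,6}:2
  |U|=3: {4,5,6}:2
  |U|=4: {2,4,5,6}:2  {3,4,5,6}:2
  |U|=5: {0,3,4,5,6}:2  {1,2,4,5,6}:2  {2,3,4,5,6}:4
  start at 0(b): 6
  start at 1(a): 6
sum over floor = 12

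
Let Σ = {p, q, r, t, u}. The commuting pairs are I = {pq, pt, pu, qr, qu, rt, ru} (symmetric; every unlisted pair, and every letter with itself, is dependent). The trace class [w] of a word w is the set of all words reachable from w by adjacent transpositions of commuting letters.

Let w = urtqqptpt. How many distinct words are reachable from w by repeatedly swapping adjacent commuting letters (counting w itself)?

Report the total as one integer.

0(u) covers ∅
1(r) covers ∅
2(t) covers 0:u
3(q) covers 2:t
4(q) covers 3:q
5(p) covers 1:r
6(t) covers 4:q
7(p) covers 5:p
8(t) covers 6:t
floor of heap: 0:u, 1:r
completions by unplaced set U, small U first (add the entries for U minus each lowest piece of U):
  |U|=1: {7}:1  {8}:1
  |U|=2: {5,7}:1  {6,8}:1  {7,8}:2
  |U|=3: {1,5,7}:1  {4,6,8}:1  {5,7,8}:3  {6,7,8}:3
  |U|=4: {1,5,7,8}:4  {3,4,6,8}:1  {4,6,7,8}:4  {5,6,7,8}:6
  |U|=5: {1,5,6,7,8}:10  {2,3,4,6,8}:1  {3,4,6,7,8}:5  {4,5,6,7,8}:10
  |U|=6: {0,2,3,4,6,8}:1  {1,4,5,6,7,8}:20  {2,3,4,6,7,8}:6  {3,4,5,6,7,8}:15
  |U|=7: {0,2,3,4,6,7,8}:7  {1,3,4,5,6,7,8}:35  {2,3,4,5,6,7,8}:21
  start at 0(u): 56
  start at 1(r): 28
sum over floor = 84

84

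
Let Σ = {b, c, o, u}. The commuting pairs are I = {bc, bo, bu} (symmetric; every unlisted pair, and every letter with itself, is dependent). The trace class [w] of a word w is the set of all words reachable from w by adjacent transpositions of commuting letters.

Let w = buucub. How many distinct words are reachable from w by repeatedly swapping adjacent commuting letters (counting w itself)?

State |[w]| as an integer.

15

piece 0:b — minimal
piece 1:u — minimal
piece 2:u rests on {1:u}
piece 3:c rests on {2:u}
piece 4:u rests on {3:c}
piece 5:b rests on {0:b}
minimal pieces: {0:b, 1:u}
ways to finish when only these pieces remain (= sum over removing one remaining piece with nothing left below it):
  1 left: {4}→1  {5}→1
  2 left: {0,5}→1  {3,4}→1  {4,5}→2
  3 left: {0,4,5}→3  {2,3,4}→1  {3,4,5}→3
  4 left: {0,3,4,5}→6  {1,2,3,4}→1  {2,3,4,5}→4
  placing 0:b first → 5 extensions
  placing 1:u first → 10 extensions
total linear extensions = 15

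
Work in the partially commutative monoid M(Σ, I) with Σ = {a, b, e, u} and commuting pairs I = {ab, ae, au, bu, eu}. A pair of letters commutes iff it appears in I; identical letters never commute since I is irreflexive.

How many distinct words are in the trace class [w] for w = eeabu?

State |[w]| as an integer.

drop 0:e onto floor
drop 1:e onto {0:e}
drop 2:a onto floor
drop 3:b onto {1:e}
drop 4:u onto floor
ground layer = {0:e, 2:a, 4:u}
drop-orders for the pieces not yet dropped (sum over which currently-grounded one goes next):
  1 to go: {2} 1  {3} 1  {4} 1
  2 to go: {1,3} 1  {2,3} 2  {2,4} 2  {3,4} 2
  3 to go: {0,1,3} 1  {1,2,3} 3  {1,3,4} 3  {2,3,4} 6
  if 0:e drops first: 12 orders
  if 2:a drops first: 4 orders
  if 4:u drops first: 4 orders
heap linearizations: 20

20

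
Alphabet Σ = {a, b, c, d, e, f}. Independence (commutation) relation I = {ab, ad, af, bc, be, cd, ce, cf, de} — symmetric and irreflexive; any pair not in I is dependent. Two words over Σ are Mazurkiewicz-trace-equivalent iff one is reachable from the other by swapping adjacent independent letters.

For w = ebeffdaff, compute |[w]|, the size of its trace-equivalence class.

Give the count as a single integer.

piece 0:e — minimal
piece 1:b — minimal
piece 2:e rests on {0:e}
piece 3:f rests on {1:b, 2:e}
piece 4:f rests on {3:f}
piece 5:d rests on {4:f}
piece 6:a rests on {2:e}
piece 7:f rests on {5:d}
piece 8:f rests on {7:f}
minimal pieces: {0:e, 1:b}
ways to finish when only these pieces remain (= sum over removing one remaining piece with nothing left below it):
  1 left: {6}→1  {8}→1
  2 left: {6,8}→2  {7,8}→1
  3 left: {5,7,8}→1  {6,7,8}→3
  4 left: {4,5,7,8}→1  {5,6,7,8}→4
  5 left: {3,4,5,7,8}→1  {4,5,6,7,8}→5
  6 left: {1,3,4,5,7,8}→1  {3,4,5,6,7,8}→6
  7 left: {1,3,4,5,6,7,8}→7  {2,3,4,5,6,7,8}→6
  placing 0:e first → 13 extensions
  placing 1:b first → 6 extensions
total linear extensions = 19

19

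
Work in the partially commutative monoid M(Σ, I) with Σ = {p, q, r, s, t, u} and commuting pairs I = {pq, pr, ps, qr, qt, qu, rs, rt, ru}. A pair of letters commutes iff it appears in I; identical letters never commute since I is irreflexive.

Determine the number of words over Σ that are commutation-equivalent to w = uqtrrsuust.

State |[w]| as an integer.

0(u) covers ∅
1(q) covers ∅
2(t) covers 0:u
3(r) covers ∅
4(r) covers 3:r
5(s) covers 1:q, 2:t
6(u) covers 5:s
7(u) covers 6:u
8(s) covers 7:u
9(t) covers 8:s
floor of heap: 0:u, 1:q, 3:r
completions by unplaced set U, small U first (add the entries for U minus each lowest piece of U):
  |U|=1: {4}:1  {9}:1
  |U|=2: {3,4}:1  {4,9}:2  {8,9}:1
  |U|=3: {3,4,9}:3  {4,8,9}:3  {7,8,9}:1
  |U|=4: {3,4,8,9}:6  {4,7,8,9}:4  {6,7,8,9}:1
  |U|=5: {3,4,7,8,9}:10  {4,6,7,8,9}:5  {5,6,7,8,9}:1
  |U|=6: {1,5,6,7,8,9}:1  {2,5,6,7,8,9}:1  {3,4,6,7,8,9}:15  {4,5,6,7,8,9}:6
  |U|=7: {0,2,5,6,7,8,9}:1  {1,2,5,6,7,8,9}:2  {1,4,5,6,7,8,9}:7  {2,4,5,6,7,8,9}:7  {3,4,5,6,7,8,9}:21
  |U|=8: {0,1,2,5,6,7,8,9}:3  {0,2,4,5,6,7,8,9}:8  {1,2,4,5,6,7,8,9}:16  {1,3,4,5,6,7,8,9}:28  {2,3,4,5,6,7,8,9}:28
  start at 0(u): 72
  start at 1(q): 36
  start at 3(r): 27
sum over floor = 135

135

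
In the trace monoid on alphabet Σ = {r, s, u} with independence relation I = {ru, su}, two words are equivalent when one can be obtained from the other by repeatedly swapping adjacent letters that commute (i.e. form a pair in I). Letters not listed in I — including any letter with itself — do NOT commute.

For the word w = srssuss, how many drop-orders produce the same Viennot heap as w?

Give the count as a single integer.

0(s) covers ∅
1(r) covers 0:s
2(s) covers 1:r
3(s) covers 2:s
4(u) covers ∅
5(s) covers 3:s
6(s) covers 5:s
floor of heap: 0:s, 4:u
completions by unplaced set U, small U first (add the entries for U minus each lowest piece of U):
  |U|=1: {4}:1  {6}:1
  |U|=2: {4,6}:2  {5,6}:1
  |U|=3: {3,5,6}:1  {4,5,6}:3
  |U|=4: {2,3,5,6}:1  {3,4,5,6}:4
  |U|=5: {1,2,3,5,6}:1  {2,3,4,5,6}:5
  start at 0(s): 6
  start at 4(u): 1
sum over floor = 7

7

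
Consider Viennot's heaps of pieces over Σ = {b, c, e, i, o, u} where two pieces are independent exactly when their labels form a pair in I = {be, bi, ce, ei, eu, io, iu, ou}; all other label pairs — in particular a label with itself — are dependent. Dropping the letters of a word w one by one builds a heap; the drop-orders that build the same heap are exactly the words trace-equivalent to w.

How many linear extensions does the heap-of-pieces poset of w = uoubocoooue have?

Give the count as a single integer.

drop 0:u onto floor
drop 1:o onto floor
drop 2:u onto {0:u}
drop 3:b onto {1:o, 2:u}
drop 4:o onto {3:b}
drop 5:c onto {4:o}
drop 6:o onto {5:c}
drop 7:o onto {6:o}
drop 8:o onto {7:o}
drop 9:u onto {5:c}
drop 10:e onto {8:o}
ground layer = {0:u, 1:o}
drop-orders for the pieces not yet dropped (sum over which currently-grounded one goes next):
  1 to go: {9} 1  {10} 1
  2 to go: {8,10} 1  {9,10} 2
  3 to go: {7,8,10} 1  {8,9,10} 3
  4 to go: {6,7,8,10} 1  {7,8,9,10} 4
  5 to go: {6,7,8,9,10} 5
  6 to go: {5,6,7,8,9,10} 5
  7 to go: {4,5,6,7,8,9,10} 5
  8 to go: {3,4,5,6,7,8,9,10} 5
  9 to go: {1,3,4,5,6,7,8,9,10} 5  {2,3,4,5,6,7,8,9,10} 5
  if 0:u drops first: 10 orders
  if 1:o drops first: 5 orders
heap linearizations: 15

15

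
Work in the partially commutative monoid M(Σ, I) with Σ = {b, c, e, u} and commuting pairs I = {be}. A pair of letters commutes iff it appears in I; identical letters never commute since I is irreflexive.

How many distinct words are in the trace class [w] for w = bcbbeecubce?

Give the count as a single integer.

piece 0:b — minimal
piece 1:c rests on {0:b}
piece 2:b rests on {1:c}
piece 3:b rests on {2:b}
piece 4:e rests on {1:c}
piece 5:e rests on {4:e}
piece 6:c rests on {3:b, 5:e}
piece 7:u rests on {6:c}
piece 8:b rests on {7:u}
piece 9:c rests on {8:b}
piece 10:e rests on {9:c}
minimal pieces: {0:b}
ways to finish when only these pieces remain (= sum over removing one remaining piece with nothing left below it):
  1 left: {10}→1
  2 left: {9,10}→1
  3 left: {8,9,10}→1
  4 left: {7,8,9,10}→1
  5 left: {6,7,8,9,10}→1
  6 left: {3,6,7,8,9,10}→1  {5,6,7,8,9,10}→1
  7 left: {2,3,6,7,8,9,10}→1  {3,5,6,7,8,9,10}→2  {4,5,6,7,8,9,10}→1
  8 left: {2,3,5,6,7,8,9,10}→3  {3,4,5,6,7,8,9,10}→3
  9 left: {2,3,4,5,6,7,8,9,10}→6
  placing 0:b first → 6 extensions

6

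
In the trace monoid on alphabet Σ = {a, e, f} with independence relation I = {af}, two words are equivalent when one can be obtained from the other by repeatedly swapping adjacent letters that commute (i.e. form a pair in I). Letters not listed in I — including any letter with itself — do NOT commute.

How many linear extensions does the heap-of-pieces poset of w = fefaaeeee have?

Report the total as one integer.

#0=f has no predecessor
#1=e depends on [0:f]
#2=f depends on [1:e]
#3=a depends on [1:e]
#4=a depends on [3:a]
#5=e depends on [2:f, 4:a]
#6=e depends on [5:e]
#7=e depends on [6:e]
#8=e depends on [7:e]
sources: [0:f]
N(rest) = Σ N(rest − s) over sources s of rest; N(one piece) = 1:
  size 1 → [8]=1
  size 2 → [7,8]=1
  size 3 → [6,7,8]=1
  size 4 → [5,6,7,8]=1
  size 5 → [2,5,6,7,8]=1  [4,5,6,7,8]=1
  size 6 → [2,4,5,6,7,8]=2  [3,4,5,6,7,8]=1
  size 7 → [2,3,4,5,6,7,8]=3
  first=0(f) contributes 3

3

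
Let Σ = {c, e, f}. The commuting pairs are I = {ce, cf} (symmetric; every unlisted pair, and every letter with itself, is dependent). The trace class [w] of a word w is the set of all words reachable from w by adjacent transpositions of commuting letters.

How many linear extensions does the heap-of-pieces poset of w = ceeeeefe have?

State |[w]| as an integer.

8

piece 0:c — minimal
piece 1:e — minimal
piece 2:e rests on {1:e}
piece 3:e rests on {2:e}
piece 4:e rests on {3:e}
piece 5:e rests on {4:e}
piece 6:f rests on {5:e}
piece 7:e rests on {6:f}
minimal pieces: {0:c, 1:e}
ways to finish when only these pieces remain (= sum over removing one remaining piece with nothing left below it):
  1 left: {0}→1  {7}→1
  2 left: {0,7}→2  {6,7}→1
  3 left: {0,6,7}→3  {5,6,7}→1
  4 left: {0,5,6,7}→4  {4,5,6,7}→1
  5 left: {0,4,5,6,7}→5  {3,4,5,6,7}→1
  6 left: {0,3,4,5,6,7}→6  {2,3,4,5,6,7}→1
  placing 0:c first → 1 extensions
  placing 1:e first → 7 extensions
total linear extensions = 8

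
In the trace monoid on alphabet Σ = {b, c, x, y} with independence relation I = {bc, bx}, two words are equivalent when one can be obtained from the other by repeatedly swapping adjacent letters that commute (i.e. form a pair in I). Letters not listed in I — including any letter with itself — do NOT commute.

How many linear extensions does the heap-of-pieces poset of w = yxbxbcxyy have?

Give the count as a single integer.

drop 0:y onto floor
drop 1:x onto {0:y}
drop 2:b onto {0:y}
drop 3:x onto {1:x}
drop 4:b onto {2:b}
drop 5:c onto {3:x}
drop 6:x onto {5:c}
drop 7:y onto {4:b, 6:x}
drop 8:y onto {7:y}
ground layer = {0:y}
drop-orders for the pieces not yet dropped (sum over which currently-grounded one goes next):
  1 to go: {8} 1
  2 to go: {7,8} 1
  3 to go: {4,7,8} 1  {6,7,8} 1
  4 to go: {2,4,7,8} 1  {4,6,7,8} 2  {5,6,7,8} 1
  5 to go: {2,4,6,7,8} 3  {3,5,6,7,8} 1  {4,5,6,7,8} 3
  6 to go: {1,3,5,6,7,8} 1  {2,4,5,6,7,8} 6  {3,4,5,6,7,8} 4
  7 to go: {1,3,4,5,6,7,8} 5  {2,3,4,5,6,7,8} 10
  if 0:y drops first: 15 orders

15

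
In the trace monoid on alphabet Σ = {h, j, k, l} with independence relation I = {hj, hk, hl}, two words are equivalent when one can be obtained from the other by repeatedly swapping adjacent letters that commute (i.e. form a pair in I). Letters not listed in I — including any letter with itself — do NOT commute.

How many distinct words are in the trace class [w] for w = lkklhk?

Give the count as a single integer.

0(l) covers ∅
1(k) covers 0:l
2(k) covers 1:k
3(l) covers 2:k
4(h) covers ∅
5(k) covers 3:l
floor of heap: 0:l, 4:h
completions by unplaced set U, small U first (add the entries for U minus each lowest piece of U):
  |U|=1: {4}:1  {5}:1
  |U|=2: {3,5}:1  {4,5}:2
  |U|=3: {2,3,5}:1  {3,4,5}:3
  |U|=4: {1,2,3,5}:1  {2,3,4,5}:4
  start at 0(l): 5
  start at 4(h): 1
sum over floor = 6

6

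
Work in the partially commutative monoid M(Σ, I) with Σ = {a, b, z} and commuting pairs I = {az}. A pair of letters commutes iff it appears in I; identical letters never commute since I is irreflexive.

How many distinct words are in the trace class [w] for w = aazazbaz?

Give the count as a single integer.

20

#0=a has no predecessor
#1=a depends on [0:a]
#2=z has no predecessor
#3=a depends on [1:a]
#4=z depends on [2:z]
#5=b depends on [3:a, 4:z]
#6=a depends on [5:b]
#7=z depends on [5:b]
sources: [0:a, 2:z]
N(rest) = Σ N(rest − s) over sources s of rest; N(one piece) = 1:
  size 1 → [6]=1  [7]=1
  size 2 → [6,7]=2
  size 3 → [5,6,7]=2
  size 4 → [3,5,6,7]=2  [4,5,6,7]=2
  size 5 → [1,3,5,6,7]=2  [2,4,5,6,7]=2  [3,4,5,6,7]=4
  size 6 → [0,1,3,5,6,7]=2  [1,3,4,5,6,7]=6  [2,3,4,5,6,7]=6
  first=0(a) contributes 12
  first=2(z) contributes 8
|[w]| = 20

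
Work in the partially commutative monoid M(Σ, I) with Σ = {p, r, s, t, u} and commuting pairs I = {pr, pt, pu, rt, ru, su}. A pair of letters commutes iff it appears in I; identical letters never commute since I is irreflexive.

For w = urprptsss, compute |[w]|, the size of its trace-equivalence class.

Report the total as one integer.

#0=u has no predecessor
#1=r has no predecessor
#2=p has no predecessor
#3=r depends on [1:r]
#4=p depends on [2:p]
#5=t depends on [0:u]
#6=s depends on [3:r, 4:p, 5:t]
#7=s depends on [6:s]
#8=s depends on [7:s]
sources: [0:u, 1:r, 2:p]
N(rest) = Σ N(rest − s) over sources s of rest; N(one piece) = 1:
  size 1 → [8]=1
  size 2 → [7,8]=1
  size 3 → [6,7,8]=1
  size 4 → [3,6,7,8]=1  [4,6,7,8]=1  [5,6,7,8]=1
  size 5 → [0,5,6,7,8]=1  [1,3,6,7,8]=1  [2,4,6,7,8]=1  [3,4,6,7,8]=2  [3,5,6,7,8]=2  [4,5,6,7,8]=2
  size 6 → [0,3,5,6,7,8]=3  [0,4,5,6,7,8]=3  [1,3,4,6,7,8]=3  [1,3,5,6,7,8]=3  [2,3,4,6,7,8]=3  [2,4,5,6,7,8]=3  [3,4,5,6,7,8]=6
  size 7 → [0,1,3,5,6,7,8]=6  [0,2,4,5,6,7,8]=6  [0,3,4,5,6,7,8]=12  [1,2,3,4,6,7,8]=6  [1,3,4,5,6,7,8]=12  [2,3,4,5,6,7,8]=12
  first=0(u) contributes 30
  first=1(r) contributes 30
  first=2(p) contributes 30
|[w]| = 90

90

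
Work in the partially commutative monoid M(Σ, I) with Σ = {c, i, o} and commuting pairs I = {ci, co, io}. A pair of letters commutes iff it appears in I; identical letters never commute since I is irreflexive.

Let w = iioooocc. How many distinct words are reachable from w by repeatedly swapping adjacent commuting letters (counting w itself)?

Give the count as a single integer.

piece 0:i — minimal
piece 1:i rests on {0:i}
piece 2:o — minimal
piece 3:o rests on {2:o}
piece 4:o rests on {3:o}
piece 5:o rests on {4:o}
piece 6:c — minimal
piece 7:c rests on {6:c}
minimal pieces: {0:i, 2:o, 6:c}
ways to finish when only these pieces remain (= sum over removing one remaining piece with nothing left below it):
  1 left: {1}→1  {5}→1  {7}→1
  2 left: {0,1}→1  {1,5}→2  {1,7}→2  {4,5}→1  {5,7}→2  {6,7}→1
  3 left: {0,1,5}→3  {0,1,7}→3  {1,4,5}→3  {1,5,7}→6  {1,6,7}→3  {3,4,5}→1  {4,5,7}→3  {5,6,7}→3
  4 left: {0,1,4,5}→6  {0,1,5,7}→12  {0,1,6,7}→6  {1,3,4,5}→4  {1,4,5,7}→12  {1,5,6,7}→12  {2,3,4,5}→1  {3,4,5,7}→4  {4,5,6,7}→6
  5 left: {0,1,3,4,5}→10  {0,1,4,5,7}→30  {0,1,5,6,7}→30  {1,2,3,4,5}→5  {1,3,4,5,7}→20  {1,4,5,6,7}→30  {2,3,4,5,7}→5  {3,4,5,6,7}→10
  6 left: {0,1,2,3,4,5}→15  {0,1,3,4,5,7}→60  {0,1,4,5,6,7}→90  {1,2,3,4,5,7}→30  {1,3,4,5,6,7}→60  {2,3,4,5,6,7}→15
  placing 0:i first → 105 extensions
  placing 2:o first → 210 extensions
  placing 6:c first → 105 extensions
total linear extensions = 420

420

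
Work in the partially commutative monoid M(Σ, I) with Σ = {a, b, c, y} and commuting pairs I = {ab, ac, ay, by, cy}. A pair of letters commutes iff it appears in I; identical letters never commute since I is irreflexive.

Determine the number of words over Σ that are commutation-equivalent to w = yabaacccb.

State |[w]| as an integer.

504

piece 0:y — minimal
piece 1:a — minimal
piece 2:b — minimal
piece 3:a rests on {1:a}
piece 4:a rests on {3:a}
piece 5:c rests on {2:b}
piece 6:c rests on {5:c}
piece 7:c rests on {6:c}
piece 8:b rests on {7:c}
minimal pieces: {0:y, 1:a, 2:b}
ways to finish when only these pieces remain (= sum over removing one remaining piece with nothing left below it):
  1 left: {0}→1  {4}→1  {8}→1
  2 left: {0,4}→2  {0,8}→2  {3,4}→1  {4,8}→2  {7,8}→1
  3 left: {0,3,4}→3  {0,4,8}→6  {0,7,8}→3  {1,3,4}→1  {3,4,8}→3  {4,7,8}→3  {6,7,8}→1
  4 left: {0,1,3,4}→4  {0,3,4,8}→12  {0,4,7,8}→12  {0,6,7,8}→4  {1,3,4,8}→4  {3,4,7,8}→6  {4,6,7,8}→4  {5,6,7,8}→1
  5 left: {0,1,3,4,8}→20  {0,3,4,7,8}→30  {0,4,6,7,8}→20  {0,5,6,7,8}→5  {1,3,4,7,8}→10  {2,5,6,7,8}→1  {3,4,6,7,8}→10  {4,5,6,7,8}→5
  6 left: {0,1,3,4,7,8}→60  {0,2,5,6,7,8}→6  {0,3,4,6,7,8}→60  {0,4,5,6,7,8}→30  {1,3,4,6,7,8}→20  {2,4,5,6,7,8}→6  {3,4,5,6,7,8}→15
  7 left: {0,1,3,4,6,7,8}→140  {0,2,4,5,6,7,8}→42  {0,3,4,5,6,7,8}→105  {1,3,4,5,6,7,8}→35  {2,3,4,5,6,7,8}→21
  placing 0:y first → 56 extensions
  placing 1:a first → 168 extensions
  placing 2:b first → 280 extensions
total linear extensions = 504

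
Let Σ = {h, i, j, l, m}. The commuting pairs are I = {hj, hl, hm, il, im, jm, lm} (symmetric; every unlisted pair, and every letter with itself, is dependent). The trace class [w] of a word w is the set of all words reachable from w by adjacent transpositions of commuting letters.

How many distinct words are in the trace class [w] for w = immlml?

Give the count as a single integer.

0(i) covers ∅
1(m) covers ∅
2(m) covers 1:m
3(l) covers ∅
4(m) covers 2:m
5(l) covers 3:l
floor of heap: 0:i, 1:m, 3:l
completions by unplaced set U, small U first (add the entries for U minus each lowest piece of U):
  |U|=1: {0}:1  {4}:1  {5}:1
  |U|=2: {0,4}:2  {0,5}:2  {2,4}:1  {3,5}:1  {4,5}:2
  |U|=3: {0,2,4}:3  {0,3,5}:3  {0,4,5}:6  {1,2,4}:1  {2,4,5}:3  {3,4,5}:3
  |U|=4: {0,1,2,4}:4  {0,2,4,5}:12  {0,3,4,5}:12  {1,2,4,5}:4  {2,3,4,5}:6
  start at 0(i): 10
  start at 1(m): 30
  start at 3(l): 20
sum over floor = 60

60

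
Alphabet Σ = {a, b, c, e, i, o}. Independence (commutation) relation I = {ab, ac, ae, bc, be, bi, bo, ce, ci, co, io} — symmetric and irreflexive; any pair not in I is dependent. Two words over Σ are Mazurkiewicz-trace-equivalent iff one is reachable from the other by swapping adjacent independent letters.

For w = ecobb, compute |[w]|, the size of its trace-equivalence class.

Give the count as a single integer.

30

drop 0:e onto floor
drop 1:c onto floor
drop 2:o onto {0:e}
drop 3:b onto floor
drop 4:b onto {3:b}
ground layer = {0:e, 1:c, 3:b}
drop-orders for the pieces not yet dropped (sum over which currently-grounded one goes next):
  1 to go: {1} 1  {2} 1  {4} 1
  2 to go: {0,2} 1  {1,2} 2  {1,4} 2  {2,4} 2  {3,4} 1
  3 to go: {0,1,2} 3  {0,2,4} 3  {1,2,4} 6  {1,3,4} 3  {2,3,4} 3
  if 0:e drops first: 12 orders
  if 1:c drops first: 6 orders
  if 3:b drops first: 12 orders
heap linearizations: 30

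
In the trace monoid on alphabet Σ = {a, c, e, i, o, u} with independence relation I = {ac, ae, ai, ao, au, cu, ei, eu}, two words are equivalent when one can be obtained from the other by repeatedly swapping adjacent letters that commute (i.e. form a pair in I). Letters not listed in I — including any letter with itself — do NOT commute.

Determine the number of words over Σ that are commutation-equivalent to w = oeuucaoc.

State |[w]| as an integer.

48

drop 0:o onto floor
drop 1:e onto {0:o}
drop 2:u onto {0:o}
drop 3:u onto {2:u}
drop 4:c onto {1:e}
drop 5:a onto floor
drop 6:o onto {3:u, 4:c}
drop 7:c onto {6:o}
ground layer = {0:o, 5:a}
drop-orders for the pieces not yet dropped (sum over which currently-grounded one goes next):
  1 to go: {5} 1  {7} 1
  2 to go: {5,7} 2  {6,7} 1
  3 to go: {3,6,7} 1  {4,6,7} 1  {5,6,7} 3
  4 to go: {1,4,6,7} 1  {2,3,6,7} 1  {3,4,6,7} 2  {3,5,6,7} 4  {4,5,6,7} 4
  5 to go: {1,3,4,6,7} 3  {1,4,5,6,7} 5  {2,3,4,6,7} 3  {2,3,5,6,7} 5  {3,4,5,6,7} 10
  6 to go: {1,2,3,4,6,7} 6  {1,3,4,5,6,7} 18  {2,3,4,5,6,7} 18
  if 0:o drops first: 42 orders
  if 5:a drops first: 6 orders
heap linearizations: 48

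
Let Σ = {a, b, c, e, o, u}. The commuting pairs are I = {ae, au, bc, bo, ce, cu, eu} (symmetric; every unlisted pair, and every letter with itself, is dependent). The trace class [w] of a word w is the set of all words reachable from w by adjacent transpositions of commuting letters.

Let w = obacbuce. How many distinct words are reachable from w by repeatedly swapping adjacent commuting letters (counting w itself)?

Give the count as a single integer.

piece 0:o — minimal
piece 1:b — minimal
piece 2:a rests on {0:o, 1:b}
piece 3:c rests on {2:a}
piece 4:b rests on {2:a}
piece 5:u rests on {4:b}
piece 6:c rests on {3:c}
piece 7:e rests on {4:b}
minimal pieces: {0:o, 1:b}
ways to finish when only these pieces remain (= sum over removing one remaining piece with nothing left below it):
  1 left: {5}→1  {6}→1  {7}→1
  2 left: {3,6}→1  {5,6}→2  {5,7}→2  {6,7}→2
  3 left: {3,5,6}→3  {3,6,7}→3  {4,5,7}→2  {5,6,7}→6
  4 left: {3,5,6,7}→12  {4,5,6,7}→8
  5 left: {3,4,5,6,7}→20
  6 left: {2,3,4,5,6,7}→20
  placing 0:o first → 20 extensions
  placing 1:b first → 20 extensions
total linear extensions = 40

40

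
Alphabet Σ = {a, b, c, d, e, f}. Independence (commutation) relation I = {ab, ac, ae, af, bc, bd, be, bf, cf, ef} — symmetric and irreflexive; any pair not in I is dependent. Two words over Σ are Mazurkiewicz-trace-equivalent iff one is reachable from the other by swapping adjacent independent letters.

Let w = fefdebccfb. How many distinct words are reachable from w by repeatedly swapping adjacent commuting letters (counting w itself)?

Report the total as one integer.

540

drop 0:f onto floor
drop 1:e onto floor
drop 2:f onto {0:f}
drop 3:d onto {1:e, 2:f}
drop 4:e onto {3:d}
drop 5:b onto floor
drop 6:c onto {4:e}
drop 7:c onto {6:c}
drop 8:f onto {3:d}
drop 9:b onto {5:b}
ground layer = {0:f, 1:e, 5:b}
drop-orders for the pieces not yet dropped (sum over which currently-grounded one goes next):
  1 to go: {7} 1  {8} 1  {9} 1
  2 to go: {5,9} 1  {6,7} 1  {7,8} 2  {7,9} 2  {8,9} 2
  3 to go: {4,6,7} 1  {5,7,9} 3  {5,8,9} 3  {6,7,8} 3  {6,7,9} 3  {7,8,9} 6
  4 to go: {4,6,7,8} 4  {4,6,7,9} 4  {5,6,7,9} 6  {5,7,8,9} 12  {6,7,8,9} 12
  5 to go: {3,4,6,7,8} 4  {4,5,6,7,9} 10  {4,6,7,8,9} 20  {5,6,7,8,9} 30
  6 to go: {1,3,4,6,7,8} 4  {2,3,4,6,7,8} 4  {3,4,6,7,8,9} 24  {4,5,6,7,8,9} 60
  7 to go: {0,2,3,4,6,7,8} 4  {1,2,3,4,6,7,8} 8  {1,3,4,6,7,8,9} 28  {2,3,4,6,7,8,9} 28  {3,4,5,6,7,8,9} 84
  8 to go: {0,1,2,3,4,6,7,8} 12  {0,2,3,4,6,7,8,9} 32  {1,2,3,4,6,7,8,9} 64  {1,3,4,5,6,7,8,9} 112  {2,3,4,5,6,7,8,9} 112
  if 0:f drops first: 288 orders
  if 1:e drops first: 144 orders
  if 5:b drops first: 108 orders
heap linearizations: 540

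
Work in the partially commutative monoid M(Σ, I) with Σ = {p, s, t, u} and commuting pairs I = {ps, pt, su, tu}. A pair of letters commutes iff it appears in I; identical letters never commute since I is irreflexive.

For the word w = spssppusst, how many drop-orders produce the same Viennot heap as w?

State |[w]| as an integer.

210

#0=s has no predecessor
#1=p has no predecessor
#2=s depends on [0:s]
#3=s depends on [2:s]
#4=p depends on [1:p]
#5=p depends on [4:p]
#6=u depends on [5:p]
#7=s depends on [3:s]
#8=s depends on [7:s]
#9=t depends on [8:s]
sources: [0:s, 1:p]
N(rest) = Σ N(rest − s) over sources s of rest; N(one piece) = 1:
  size 1 → [6]=1  [9]=1
  size 2 → [5,6]=1  [6,9]=2  [8,9]=1
  size 3 → [4,5,6]=1  [5,6,9]=3  [6,8,9]=3  [7,8,9]=1
  size 4 → [1,4,5,6]=1  [3,7,8,9]=1  [4,5,6,9]=4  [5,6,8,9]=6  [6,7,8,9]=4
  size 5 → [1,4,5,6,9]=5  [2,3,7,8,9]=1  [3,6,7,8,9]=5  [4,5,6,8,9]=10  [5,6,7,8,9]=10
  size 6 → [0,2,3,7,8,9]=1  [1,4,5,6,8,9]=15  [2,3,6,7,8,9]=6  [3,5,6,7,8,9]=15  [4,5,6,7,8,9]=20
  size 7 → [0,2,3,6,7,8,9]=7  [1,4,5,6,7,8,9]=35  [2,3,5,6,7,8,9]=21  [3,4,5,6,7,8,9]=35
  size 8 → [0,2,3,5,6,7,8,9]=28  [1,3,4,5,6,7,8,9]=70  [2,3,4,5,6,7,8,9]=56
  first=0(s) contributes 126
  first=1(p) contributes 84
|[w]| = 210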